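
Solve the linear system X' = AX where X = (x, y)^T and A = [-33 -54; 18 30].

x(t) = -2K_1e^(-6t) - 3K_2e^(3t), y(t) = K_1e^(-6t) + 2K_2e^(3t)

Coefficient matrix A = [[-33, -54], [18, 30]].
Characteristic polynomial det(A - λI) = λ^2 + 3λ - 18 = 0.
Eigenvalues λ = -6, 3.
For λ=-6: (A-λI) row 1 is [-27, -54], so an eigenvector is (-2, 1).
For λ=3: (A-λI) row 1 is [-36, -54], so an eigenvector is (-3, 2).
General solution: K_1e^(-6t)(-2,1) + K_2e^(3t)(-3,2).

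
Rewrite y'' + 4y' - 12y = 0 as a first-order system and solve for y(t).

Let x_1 = y, x_2 = y'. Then x_1' = x_2 and x_2' = 12x_1 - 4x_2.
A = [[0,1],[12,-4]]; det(A-λI) = λ^2 + 4λ - 12.
Eigenvalues λ = 2, -6 with eigenvectors (1,2), (1,-6).

y(t) = c_1e^(2t) + c_2e^(-6t)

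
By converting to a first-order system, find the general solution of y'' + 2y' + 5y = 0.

Let x_1 = y, x_2 = y'. Then x_1' = x_2 and x_2' = -5x_1 - 2x_2.
A = [[0,1],[-5,-2]]; det(A-λI) = λ^2 + 2λ + 5.
Eigenvalues λ = -1 ± 2i.

y(t) = c_1e^(-t)cos(2t) + c_2e^(-t)sin(2t)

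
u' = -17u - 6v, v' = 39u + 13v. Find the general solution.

u(t) = c_1e^(-2t)sin(3t) + c_1e^(-2t)cos(3t) + c_2e^(-2t)sin(3t) - c_2e^(-2t)cos(3t), v(t) = -2c_1e^(-2t)sin(3t) - 3c_1e^(-2t)cos(3t) - 3c_2e^(-2t)sin(3t) + 2c_2e^(-2t)cos(3t)

Coefficient matrix A = [[-17, -6], [39, 13]].
Characteristic polynomial det(A - λI) = λ^2 + 4λ + 13 = 0.
Eigenvalues λ = -2 ± 3i (complex conjugate pair).
For λ=-2+3i: an eigenvector is (1,-3) - i(1,-2) = (1 - i, -3 + 2i).
A real fundamental pair from Re and Im of e^((-2+3i)t)v: X_1 = e^(-2t)(cos(3t)·(1,-3) + sin(3t)·(1,-2)), X_2 = e^(-2t)(sin(3t)·(1,-3) - cos(3t)·(1,-2)).
General solution: c_1X_1 + c_2X_2.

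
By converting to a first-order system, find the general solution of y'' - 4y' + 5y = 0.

y(t) = K_1e^(2t)cos(t) + K_2e^(2t)sin(t)

Let x_1 = y, x_2 = y'. Then x_1' = x_2 and x_2' = -5x_1 + 4x_2.
A = [[0,1],[-5,4]]; det(A-λI) = λ^2 - 4λ + 5.
Eigenvalues λ = 2 ± i.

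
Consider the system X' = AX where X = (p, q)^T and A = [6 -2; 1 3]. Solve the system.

Coefficient matrix A = [[6, -2], [1, 3]].
Characteristic polynomial det(A - λI) = λ^2 - 9λ + 20 = 0.
Eigenvalues λ = 5, 4.
For λ=5: (A-λI) row 1 is [1, -2], so an eigenvector is (2, 1).
For λ=4: (A-λI) row 1 is [2, -2], so an eigenvector is (1, 1).
General solution: C_1e^(5t)(2,1) + C_2e^(4t)(1,1).

p(t) = 2C_1e^(5t) + C_2e^(4t), q(t) = C_1e^(5t) + C_2e^(4t)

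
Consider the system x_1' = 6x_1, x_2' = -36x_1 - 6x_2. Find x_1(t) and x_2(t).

x_1(t) = C_2e^(6t), x_2(t) = -C_1e^(-6t) - 3C_2e^(6t)

Coefficient matrix A = [[6, 0], [-36, -6]].
Characteristic polynomial det(A - λI) = λ^2 - 36 = 0.
Eigenvalues λ = -6, 6.
For λ=-6: (A-λI) row 1 is [12, 0], so an eigenvector is (0, -1).
For λ=6: (A-λI) row 2 is [-36, -12], so an eigenvector is (1, -3).
General solution: C_1e^(-6t)(0,-1) + C_2e^(6t)(1,-3).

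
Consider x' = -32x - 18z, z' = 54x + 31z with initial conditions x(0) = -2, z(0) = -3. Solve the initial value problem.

x(t) = 12e^(4t) - 14e^(-5t), z(t) = -24e^(4t) + 21e^(-5t)

Coefficient matrix A = [[-32, -18], [54, 31]].
Characteristic polynomial det(A - λI) = λ^2 + λ - 20 = 0.
Eigenvalues λ = 4, -5.
For λ=4: (A-λI) row 1 is [-36, -18], so an eigenvector is (-1, 2).
For λ=-5: (A-λI) row 1 is [-27, -18], so an eigenvector is (-2, 3).
General solution: C_1e^(4t)(-1,2) + C_2e^(-5t)(-2,3).
Applying x(0)=-2, z(0)=-3 gives C_1=-12, C_2=7.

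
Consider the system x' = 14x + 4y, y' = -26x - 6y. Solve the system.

Coefficient matrix A = [[14, 4], [-26, -6]].
Characteristic polynomial det(A - λI) = λ^2 - 8λ + 20 = 0.
Eigenvalues λ = 4 ± 2i (complex conjugate pair).
For λ=4+2i: an eigenvector is (1,-2) - i(1,-3) = (1 - i, -2 + 3i).
A real fundamental pair from Re and Im of e^((4+2i)t)v: X_1 = e^(4t)(cos(2t)·(1,-2) + sin(2t)·(1,-3)), X_2 = e^(4t)(sin(2t)·(1,-2) - cos(2t)·(1,-3)).
General solution: C_1X_1 + C_2X_2.

x(t) = C_1e^(4t)sin(2t) + C_1e^(4t)cos(2t) + C_2e^(4t)sin(2t) - C_2e^(4t)cos(2t), y(t) = -3C_1e^(4t)sin(2t) - 2C_1e^(4t)cos(2t) - 2C_2e^(4t)sin(2t) + 3C_2e^(4t)cos(2t)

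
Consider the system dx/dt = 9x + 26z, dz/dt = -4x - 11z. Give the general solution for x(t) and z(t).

x(t) = -3K_1e^(-t)sin(2t) + 2K_1e^(-t)cos(2t) + 2K_2e^(-t)sin(2t) + 3K_2e^(-t)cos(2t), z(t) = K_1e^(-t)sin(2t) - K_1e^(-t)cos(2t) - K_2e^(-t)sin(2t) - K_2e^(-t)cos(2t)

Coefficient matrix A = [[9, 26], [-4, -11]].
Characteristic polynomial det(A - λI) = λ^2 + 2λ + 5 = 0.
Eigenvalues λ = -1 ± 2i (complex conjugate pair).
For λ=-1+2i: an eigenvector is (2,-1) - i(-3,1) = (2 + 3i, -1 - i).
A real fundamental pair from Re and Im of e^((-1+2i)t)v: X_1 = e^(-t)(cos(2t)·(2,-1) + sin(2t)·(-3,1)), X_2 = e^(-t)(sin(2t)·(2,-1) - cos(2t)·(-3,1)).
General solution: K_1X_1 + K_2X_2.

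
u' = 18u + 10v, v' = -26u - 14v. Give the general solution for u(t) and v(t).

u(t) = 2K_1e^(2t)sin(2t) - K_1e^(2t)cos(2t) - K_2e^(2t)sin(2t) - 2K_2e^(2t)cos(2t), v(t) = -3K_1e^(2t)sin(2t) + 2K_1e^(2t)cos(2t) + 2K_2e^(2t)sin(2t) + 3K_2e^(2t)cos(2t)

Coefficient matrix A = [[18, 10], [-26, -14]].
Characteristic polynomial det(A - λI) = λ^2 - 4λ + 8 = 0.
Eigenvalues λ = 2 ± 2i (complex conjugate pair).
For λ=2+2i: an eigenvector is (-1,2) - i(2,-3) = (-1 - 2i, 2 + 3i).
A real fundamental pair from Re and Im of e^((2+2i)t)v: X_1 = e^(2t)(cos(2t)·(-1,2) + sin(2t)·(2,-3)), X_2 = e^(2t)(sin(2t)·(-1,2) - cos(2t)·(2,-3)).
General solution: K_1X_1 + K_2X_2.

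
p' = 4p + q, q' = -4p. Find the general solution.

p(t) = -C_1e^(2t) - C_2te^(2t) + C_2e^(2t), q(t) = 2C_1e^(2t) + 2C_2te^(2t) - 3C_2e^(2t)

Coefficient matrix A = [[4, 1], [-4, 0]].
Characteristic polynomial det(A - λI) = λ^2 - 4λ + 4 = 0.
Single eigenvalue λ = 2 with algebraic multiplicity 2.
Eigenvector v = (-1,2); generalized eigenvector w with (A-λI)w=v is (1,-3).
General solution: e^(2t)[C_1·v + C_2·(t·v + w)].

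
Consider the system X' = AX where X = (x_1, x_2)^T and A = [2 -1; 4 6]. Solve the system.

x_1(t) = -C_1e^(4t) - C_2te^(4t) + 2C_2e^(4t), x_2(t) = 2C_1e^(4t) + 2C_2te^(4t) - 3C_2e^(4t)

Coefficient matrix A = [[2, -1], [4, 6]].
Characteristic polynomial det(A - λI) = λ^2 - 8λ + 16 = 0.
Single eigenvalue λ = 4 with algebraic multiplicity 2.
Eigenvector v = (-1,2); generalized eigenvector w with (A-λI)w=v is (2,-3).
General solution: e^(4t)[C_1·v + C_2·(t·v + w)].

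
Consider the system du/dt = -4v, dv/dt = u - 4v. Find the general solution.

Coefficient matrix A = [[0, -4], [1, -4]].
Characteristic polynomial det(A - λI) = λ^2 + 4λ + 4 = 0.
Single eigenvalue λ = -2 with algebraic multiplicity 2.
Eigenvector v = (-2,-1); generalized eigenvector w with (A-λI)w=v is (-3,-1).
General solution: e^(-2t)[K_1·v + K_2·(t·v + w)].

u(t) = -2K_1e^(-2t) - 2K_2te^(-2t) - 3K_2e^(-2t), v(t) = -K_1e^(-2t) - K_2te^(-2t) - K_2e^(-2t)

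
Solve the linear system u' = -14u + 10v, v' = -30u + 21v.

Coefficient matrix A = [[-14, 10], [-30, 21]].
Characteristic polynomial det(A - λI) = λ^2 - 7λ + 6 = 0.
Eigenvalues λ = 6, 1.
For λ=6: (A-λI) row 1 is [-20, 10], so an eigenvector is (1, 2).
For λ=1: (A-λI) row 1 is [-15, 10], so an eigenvector is (-2, -3).
General solution: C_1e^(6t)(1,2) + C_2e^(t)(-2,-3).

u(t) = C_1e^(6t) - 2C_2e^(t), v(t) = 2C_1e^(6t) - 3C_2e^(t)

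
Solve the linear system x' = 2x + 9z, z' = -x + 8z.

x(t) = -3K_1e^(5t) - 3K_2te^(5t) - 2K_2e^(5t), z(t) = -K_1e^(5t) - K_2te^(5t) - K_2e^(5t)

Coefficient matrix A = [[2, 9], [-1, 8]].
Characteristic polynomial det(A - λI) = λ^2 - 10λ + 25 = 0.
Single eigenvalue λ = 5 with algebraic multiplicity 2.
Eigenvector v = (-3,-1); generalized eigenvector w with (A-λI)w=v is (-2,-1).
General solution: e^(5t)[K_1·v + K_2·(t·v + w)].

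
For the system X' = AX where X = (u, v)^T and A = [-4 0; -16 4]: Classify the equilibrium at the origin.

A = [[-4,0],[-16,4]]; det(A-λI) = λ^2 - 16.
λ = -4, 4: opposite signs.

saddle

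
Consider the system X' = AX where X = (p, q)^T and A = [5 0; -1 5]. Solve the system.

Coefficient matrix A = [[5, 0], [-1, 5]].
Characteristic polynomial det(A - λI) = λ^2 - 10λ + 25 = 0.
Single eigenvalue λ = 5 with algebraic multiplicity 2.
Eigenvector v = (0,-1); generalized eigenvector w with (A-λI)w=v is (1,0).
General solution: e^(5t)[c_1·v + c_2·(t·v + w)].

p(t) = c_2e^(5t), q(t) = -c_1e^(5t) - c_2te^(5t)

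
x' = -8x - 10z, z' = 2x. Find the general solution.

Coefficient matrix A = [[-8, -10], [2, 0]].
Characteristic polynomial det(A - λI) = λ^2 + 8λ + 20 = 0.
Eigenvalues λ = -4 ± 2i (complex conjugate pair).
For λ=-4+2i: an eigenvector is (-2,1) - i(-1,0) = (-2 + i, 1).
A real fundamental pair from Re and Im of e^((-4+2i)t)v: X_1 = e^(-4t)(cos(2t)·(-2,1) + sin(2t)·(-1,0)), X_2 = e^(-4t)(sin(2t)·(-2,1) - cos(2t)·(-1,0)).
General solution: K_1X_1 + K_2X_2.

x(t) = -K_1e^(-4t)sin(2t) - 2K_1e^(-4t)cos(2t) - 2K_2e^(-4t)sin(2t) + K_2e^(-4t)cos(2t), z(t) = K_1e^(-4t)cos(2t) + K_2e^(-4t)sin(2t)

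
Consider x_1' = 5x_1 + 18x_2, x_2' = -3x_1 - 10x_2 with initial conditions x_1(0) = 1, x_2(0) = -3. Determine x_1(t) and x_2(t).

Coefficient matrix A = [[5, 18], [-3, -10]].
Characteristic polynomial det(A - λI) = λ^2 + 5λ + 4 = 0.
Eigenvalues λ = -4, -1.
For λ=-4: (A-λI) row 1 is [9, 18], so an eigenvector is (2, -1).
For λ=-1: (A-λI) row 1 is [6, 18], so an eigenvector is (3, -1).
General solution: c_1e^(-4t)(2,-1) + c_2e^(-t)(3,-1).
Applying x_1(0)=1, x_2(0)=-3 gives c_1=8, c_2=-5.

x_1(t) = -15e^(-t) + 16e^(-4t), x_2(t) = 5e^(-t) - 8e^(-4t)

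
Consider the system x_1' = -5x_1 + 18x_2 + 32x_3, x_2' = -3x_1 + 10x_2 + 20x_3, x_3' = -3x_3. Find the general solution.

x_1(t) = -2c_1e^(-3t) + 3c_2e^(t) - 2c_3e^(4t), x_2(t) = -2c_1e^(-3t) + c_2e^(t) - c_3e^(4t), x_3(t) = c_1e^(-3t)

Coefficient matrix A = [[-5, 18, 32], [-3, 10, 20], [0, 0, -3]].
det(A - λI) = 0 gives eigenvalues λ = -3, 1, 4.
For λ=-3: eigenvector (-2,-2,1).
For λ=1: eigenvector (3,1,0).
For λ=4: eigenvector (-2,-1,0).
General solution: c_1e^(-3t)(-2,-2,1) + c_2e^(t)(3,1,0) + c_3e^(4t)(-2,-1,0).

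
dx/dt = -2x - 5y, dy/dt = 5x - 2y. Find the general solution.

x(t) = -c_1e^(-2t)sin(5t) + c_2e^(-2t)cos(5t), y(t) = c_1e^(-2t)cos(5t) + c_2e^(-2t)sin(5t)

Coefficient matrix A = [[-2, -5], [5, -2]].
Characteristic polynomial det(A - λI) = λ^2 + 4λ + 29 = 0.
Eigenvalues λ = -2 ± 5i (complex conjugate pair).
For λ=-2+5i: an eigenvector is (0,1) - i(-1,0) = (0 + i, 1).
A real fundamental pair from Re and Im of e^((-2+5i)t)v: X_1 = e^(-2t)(cos(5t)·(0,1) + sin(5t)·(-1,0)), X_2 = e^(-2t)(sin(5t)·(0,1) - cos(5t)·(-1,0)).
General solution: c_1X_1 + c_2X_2.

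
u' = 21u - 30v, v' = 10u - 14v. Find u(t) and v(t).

Coefficient matrix A = [[21, -30], [10, -14]].
Characteristic polynomial det(A - λI) = λ^2 - 7λ + 6 = 0.
Eigenvalues λ = 1, 6.
For λ=1: (A-λI) row 1 is [20, -30], so an eigenvector is (3, 2).
For λ=6: (A-λI) row 1 is [15, -30], so an eigenvector is (-2, -1).
General solution: C_1e^(t)(3,2) + C_2e^(6t)(-2,-1).

u(t) = 3C_1e^(t) - 2C_2e^(6t), v(t) = 2C_1e^(t) - C_2e^(6t)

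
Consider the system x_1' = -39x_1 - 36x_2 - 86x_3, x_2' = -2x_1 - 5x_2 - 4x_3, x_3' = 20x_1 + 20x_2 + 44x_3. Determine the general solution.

Coefficient matrix A = [[-39, -36, -86], [-2, -5, -4], [20, 20, 44]].
det(A - λI) = 0 gives eigenvalues λ = 4, -3, -1.
For λ=4: eigenvector (-2,0,1).
For λ=-3: eigenvector (-1,1,0).
For λ=-1: eigenvector (10,-1,-4).
General solution: K_1e^(4t)(-2,0,1) + K_2e^(-3t)(-1,1,0) + K_3e^(-t)(10,-1,-4).

x_1(t) = -2K_1e^(4t) - K_2e^(-3t) + 10K_3e^(-t), x_2(t) = K_2e^(-3t) - K_3e^(-t), x_3(t) = K_1e^(4t) - 4K_3e^(-t)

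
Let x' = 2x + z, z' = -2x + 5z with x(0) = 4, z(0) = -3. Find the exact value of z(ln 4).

-2880

A = [[2,1],[-2,5]]; eigenvalues λ = 4, 3.
Eigenvectors: (1,2) for λ=4, (1,1) for λ=3.
From the initial condition, c_1 = -7, c_2 = 11.
z(ln 4) = (-7)(4^4)(2) + (11)(4^3)(1) = -2880.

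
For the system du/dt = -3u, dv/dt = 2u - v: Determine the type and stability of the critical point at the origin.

stable node

A = [[-3,0],[2,-1]]; det(A-λI) = λ^2 + 4λ + 3.
λ = -3, -1: both negative.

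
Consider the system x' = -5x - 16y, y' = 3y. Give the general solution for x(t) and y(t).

Coefficient matrix A = [[-5, -16], [0, 3]].
Characteristic polynomial det(A - λI) = λ^2 + 2λ - 15 = 0.
Eigenvalues λ = 3, -5.
For λ=3: (A-λI) row 1 is [-8, -16], so an eigenvector is (2, -1).
For λ=-5: (A-λI) row 1 is [0, -16], so an eigenvector is (-1, 0).
General solution: c_1e^(3t)(2,-1) + c_2e^(-5t)(-1,0).

x(t) = 2c_1e^(3t) - c_2e^(-5t), y(t) = -c_1e^(3t)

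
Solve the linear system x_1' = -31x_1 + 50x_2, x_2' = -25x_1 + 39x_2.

Coefficient matrix A = [[-31, 50], [-25, 39]].
Characteristic polynomial det(A - λI) = λ^2 - 8λ + 41 = 0.
Eigenvalues λ = 4 ± 5i (complex conjugate pair).
For λ=4+5i: an eigenvector is (-3,-2) - i(1,1) = (-3 - i, -2 - i).
A real fundamental pair from Re and Im of e^((4+5i)t)v: X_1 = e^(4t)(cos(5t)·(-3,-2) + sin(5t)·(1,1)), X_2 = e^(4t)(sin(5t)·(-3,-2) - cos(5t)·(1,1)).
General solution: c_1X_1 + c_2X_2.

x_1(t) = c_1e^(4t)sin(5t) - 3c_1e^(4t)cos(5t) - 3c_2e^(4t)sin(5t) - c_2e^(4t)cos(5t), x_2(t) = c_1e^(4t)sin(5t) - 2c_1e^(4t)cos(5t) - 2c_2e^(4t)sin(5t) - c_2e^(4t)cos(5t)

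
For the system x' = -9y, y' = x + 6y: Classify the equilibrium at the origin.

unstable improper node

A = [[0,-9],[1,6]]; det(A-λI) = λ^2 - 6λ + 9.
repeated λ = 3 with a single eigenvector.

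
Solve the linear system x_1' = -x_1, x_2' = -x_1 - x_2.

Coefficient matrix A = [[-1, 0], [-1, -1]].
Characteristic polynomial det(A - λI) = λ^2 + 2λ + 1 = 0.
Single eigenvalue λ = -1 with algebraic multiplicity 2.
Eigenvector v = (0,-1); generalized eigenvector w with (A-λI)w=v is (1,1).
General solution: e^(-t)[C_1·v + C_2·(t·v + w)].

x_1(t) = C_2e^(-t), x_2(t) = -C_1e^(-t) - C_2te^(-t) + C_2e^(-t)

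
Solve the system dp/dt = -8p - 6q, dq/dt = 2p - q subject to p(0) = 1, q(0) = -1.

p(t) = 3e^(-4t) - 2e^(-5t), q(t) = -2e^(-4t) + e^(-5t)

Coefficient matrix A = [[-8, -6], [2, -1]].
Characteristic polynomial det(A - λI) = λ^2 + 9λ + 20 = 0.
Eigenvalues λ = -5, -4.
For λ=-5: (A-λI) row 1 is [-3, -6], so an eigenvector is (-2, 1).
For λ=-4: (A-λI) row 1 is [-4, -6], so an eigenvector is (3, -2).
General solution: C_1e^(-5t)(-2,1) + C_2e^(-4t)(3,-2).
Applying p(0)=1, q(0)=-1 gives C_1=1, C_2=1.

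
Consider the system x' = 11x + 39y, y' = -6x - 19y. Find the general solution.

x(t) = 2C_1e^(-4t)sin(3t) + 3C_1e^(-4t)cos(3t) + 3C_2e^(-4t)sin(3t) - 2C_2e^(-4t)cos(3t), y(t) = -C_1e^(-4t)sin(3t) - C_1e^(-4t)cos(3t) - C_2e^(-4t)sin(3t) + C_2e^(-4t)cos(3t)

Coefficient matrix A = [[11, 39], [-6, -19]].
Characteristic polynomial det(A - λI) = λ^2 + 8λ + 25 = 0.
Eigenvalues λ = -4 ± 3i (complex conjugate pair).
For λ=-4+3i: an eigenvector is (3,-1) - i(2,-1) = (3 - 2i, -1 + i).
A real fundamental pair from Re and Im of e^((-4+3i)t)v: X_1 = e^(-4t)(cos(3t)·(3,-1) + sin(3t)·(2,-1)), X_2 = e^(-4t)(sin(3t)·(3,-1) - cos(3t)·(2,-1)).
General solution: C_1X_1 + C_2X_2.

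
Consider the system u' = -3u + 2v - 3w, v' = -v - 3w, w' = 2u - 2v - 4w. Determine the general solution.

Coefficient matrix A = [[-3, 2, -3], [0, -1, -3], [2, -2, -4]].
det(A - λI) = 0 gives eigenvalues λ = -3, -4, -1.
For λ=-3: eigenvector (4,3,2).
For λ=-4: eigenvector (1,1,1).
For λ=-1: eigenvector (1,1,0).
General solution: c_1e^(-3t)(4,3,2) + c_2e^(-4t)(1,1,1) + c_3e^(-t)(1,1,0).

u(t) = 4c_1e^(-3t) + c_2e^(-4t) + c_3e^(-t), v(t) = 3c_1e^(-3t) + c_2e^(-4t) + c_3e^(-t), w(t) = 2c_1e^(-3t) + c_2e^(-4t)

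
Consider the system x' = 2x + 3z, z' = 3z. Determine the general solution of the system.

x(t) = 3C_1e^(3t) + C_2e^(2t), z(t) = C_1e^(3t)

Coefficient matrix A = [[2, 3], [0, 3]].
Characteristic polynomial det(A - λI) = λ^2 - 5λ + 6 = 0.
Eigenvalues λ = 3, 2.
For λ=3: (A-λI) row 1 is [-1, 3], so an eigenvector is (3, 1).
For λ=2: (A-λI) row 1 is [0, 3], so an eigenvector is (1, 0).
General solution: C_1e^(3t)(3,1) + C_2e^(2t)(1,0).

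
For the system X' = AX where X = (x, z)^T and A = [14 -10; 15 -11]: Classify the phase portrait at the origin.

A = [[14,-10],[15,-11]]; det(A-λI) = λ^2 - 3λ - 4.
λ = -1, 4: opposite signs.

saddle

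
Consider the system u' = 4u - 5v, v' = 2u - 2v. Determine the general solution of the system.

Coefficient matrix A = [[4, -5], [2, -2]].
Characteristic polynomial det(A - λI) = λ^2 - 2λ + 2 = 0.
Eigenvalues λ = 1 ± i (complex conjugate pair).
For λ=1+i: an eigenvector is (2,1) - i(1,1) = (2 - i, 1 - i).
A real fundamental pair from Re and Im of e^((1+i)t)v: X_1 = e^(t)(cos(t)·(2,1) + sin(t)·(1,1)), X_2 = e^(t)(sin(t)·(2,1) - cos(t)·(1,1)).
General solution: C_1X_1 + C_2X_2.

u(t) = C_1e^(t)sin(t) + 2C_1e^(t)cos(t) + 2C_2e^(t)sin(t) - C_2e^(t)cos(t), v(t) = C_1e^(t)sin(t) + C_1e^(t)cos(t) + C_2e^(t)sin(t) - C_2e^(t)cos(t)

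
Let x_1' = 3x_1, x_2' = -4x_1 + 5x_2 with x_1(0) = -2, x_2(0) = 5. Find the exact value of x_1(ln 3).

-54

A = [[3,0],[-4,5]]; eigenvalues λ = 5, 3.
Eigenvectors: (0,1) for λ=5, (-1,-2) for λ=3.
From the initial condition, c_1 = 9, c_2 = 2.
x_1(ln 3) = (9)(3^5)(0) + (2)(3^3)(-1) = -54.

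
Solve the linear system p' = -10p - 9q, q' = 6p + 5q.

p(t) = C_1e^(-t) - 3C_2e^(-4t), q(t) = -C_1e^(-t) + 2C_2e^(-4t)

Coefficient matrix A = [[-10, -9], [6, 5]].
Characteristic polynomial det(A - λI) = λ^2 + 5λ + 4 = 0.
Eigenvalues λ = -1, -4.
For λ=-1: (A-λI) row 1 is [-9, -9], so an eigenvector is (1, -1).
For λ=-4: (A-λI) row 1 is [-6, -9], so an eigenvector is (-3, 2).
General solution: C_1e^(-t)(1,-1) + C_2e^(-4t)(-3,2).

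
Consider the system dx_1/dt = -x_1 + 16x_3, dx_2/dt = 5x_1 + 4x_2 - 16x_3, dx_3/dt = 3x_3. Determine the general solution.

Coefficient matrix A = [[-1, 0, 16], [5, 4, -16], [0, 0, 3]].
det(A - λI) = 0 gives eigenvalues λ = -1, 3, 4.
For λ=-1: eigenvector (1,-1,0).
For λ=3: eigenvector (4,-4,1).
For λ=4: eigenvector (0,1,0).
General solution: C_1e^(-t)(1,-1,0) + C_2e^(3t)(4,-4,1) + C_3e^(4t)(0,1,0).

x_1(t) = C_1e^(-t) + 4C_2e^(3t), x_2(t) = -C_1e^(-t) - 4C_2e^(3t) + C_3e^(4t), x_3(t) = C_2e^(3t)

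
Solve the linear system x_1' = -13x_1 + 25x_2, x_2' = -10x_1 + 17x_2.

Coefficient matrix A = [[-13, 25], [-10, 17]].
Characteristic polynomial det(A - λI) = λ^2 - 4λ + 29 = 0.
Eigenvalues λ = 2 ± 5i (complex conjugate pair).
For λ=2+5i: an eigenvector is (-1,-1) - i(-2,-1) = (-1 + 2i, -1 + i).
A real fundamental pair from Re and Im of e^((2+5i)t)v: X_1 = e^(2t)(cos(5t)·(-1,-1) + sin(5t)·(-2,-1)), X_2 = e^(2t)(sin(5t)·(-1,-1) - cos(5t)·(-2,-1)).
General solution: K_1X_1 + K_2X_2.

x_1(t) = -2K_1e^(2t)sin(5t) - K_1e^(2t)cos(5t) - K_2e^(2t)sin(5t) + 2K_2e^(2t)cos(5t), x_2(t) = -K_1e^(2t)sin(5t) - K_1e^(2t)cos(5t) - K_2e^(2t)sin(5t) + K_2e^(2t)cos(5t)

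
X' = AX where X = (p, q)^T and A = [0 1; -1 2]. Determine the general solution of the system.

p(t) = K_1e^(t) + K_2te^(t) - 2K_2e^(t), q(t) = K_1e^(t) + K_2te^(t) - K_2e^(t)

Coefficient matrix A = [[0, 1], [-1, 2]].
Characteristic polynomial det(A - λI) = λ^2 - 2λ + 1 = 0.
Single eigenvalue λ = 1 with algebraic multiplicity 2.
Eigenvector v = (1,1); generalized eigenvector w with (A-λI)w=v is (-2,-1).
General solution: e^(t)[K_1·v + K_2·(t·v + w)].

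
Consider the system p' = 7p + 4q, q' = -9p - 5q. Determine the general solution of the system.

p(t) = -2K_1e^(t) - 2K_2te^(t) + K_2e^(t), q(t) = 3K_1e^(t) + 3K_2te^(t) - 2K_2e^(t)

Coefficient matrix A = [[7, 4], [-9, -5]].
Characteristic polynomial det(A - λI) = λ^2 - 2λ + 1 = 0.
Single eigenvalue λ = 1 with algebraic multiplicity 2.
Eigenvector v = (-2,3); generalized eigenvector w with (A-λI)w=v is (1,-2).
General solution: e^(t)[K_1·v + K_2·(t·v + w)].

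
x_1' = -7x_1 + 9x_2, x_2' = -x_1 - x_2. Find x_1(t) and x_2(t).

Coefficient matrix A = [[-7, 9], [-1, -1]].
Characteristic polynomial det(A - λI) = λ^2 + 8λ + 16 = 0.
Single eigenvalue λ = -4 with algebraic multiplicity 2.
Eigenvector v = (-3,-1); generalized eigenvector w with (A-λI)w=v is (1,0).
General solution: e^(-4t)[c_1·v + c_2·(t·v + w)].

x_1(t) = -3c_1e^(-4t) - 3c_2te^(-4t) + c_2e^(-4t), x_2(t) = -c_1e^(-4t) - c_2te^(-4t)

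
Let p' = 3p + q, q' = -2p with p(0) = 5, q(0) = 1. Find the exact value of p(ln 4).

A = [[3,1],[-2,0]]; eigenvalues λ = 2, 1.
Eigenvectors: (1,-1) for λ=2, (1,-2) for λ=1.
From the initial condition, c_1 = 11, c_2 = -6.
p(ln 4) = (11)(4^2)(1) + (-6)(4^1)(1) = 152.

152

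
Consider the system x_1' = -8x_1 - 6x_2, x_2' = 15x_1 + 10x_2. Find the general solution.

x_1(t) = -C_1e^(t)sin(3t) + C_1e^(t)cos(3t) + C_2e^(t)sin(3t) + C_2e^(t)cos(3t), x_2(t) = 2C_1e^(t)sin(3t) - C_1e^(t)cos(3t) - C_2e^(t)sin(3t) - 2C_2e^(t)cos(3t)

Coefficient matrix A = [[-8, -6], [15, 10]].
Characteristic polynomial det(A - λI) = λ^2 - 2λ + 10 = 0.
Eigenvalues λ = 1 ± 3i (complex conjugate pair).
For λ=1+3i: an eigenvector is (1,-1) - i(-1,2) = (1 + i, -1 - 2i).
A real fundamental pair from Re and Im of e^((1+3i)t)v: X_1 = e^(t)(cos(3t)·(1,-1) + sin(3t)·(-1,2)), X_2 = e^(t)(sin(3t)·(1,-1) - cos(3t)·(-1,2)).
General solution: C_1X_1 + C_2X_2.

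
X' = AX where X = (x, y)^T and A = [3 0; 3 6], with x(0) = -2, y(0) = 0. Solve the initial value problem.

Coefficient matrix A = [[3, 0], [3, 6]].
Characteristic polynomial det(A - λI) = λ^2 - 9λ + 18 = 0.
Eigenvalues λ = 6, 3.
For λ=6: (A-λI) row 1 is [-3, 0], so an eigenvector is (0, 1).
For λ=3: (A-λI) row 2 is [3, 3], so an eigenvector is (-1, 1).
General solution: K_1e^(6t)(0,1) + K_2e^(3t)(-1,1).
Applying x(0)=-2, y(0)=0 gives K_1=-2, K_2=2.

x(t) = -2e^(3t), y(t) = -2e^(6t) + 2e^(3t)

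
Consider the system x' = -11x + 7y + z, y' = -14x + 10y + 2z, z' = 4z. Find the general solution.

x(t) = c_1e^(4t) + c_2e^(-4t) - c_3e^(3t), y(t) = 2c_1e^(4t) + c_2e^(-4t) - 2c_3e^(3t), z(t) = c_1e^(4t)

Coefficient matrix A = [[-11, 7, 1], [-14, 10, 2], [0, 0, 4]].
det(A - λI) = 0 gives eigenvalues λ = 4, -4, 3.
For λ=4: eigenvector (1,2,1).
For λ=-4: eigenvector (1,1,0).
For λ=3: eigenvector (-1,-2,0).
General solution: c_1e^(4t)(1,2,1) + c_2e^(-4t)(1,1,0) + c_3e^(3t)(-1,-2,0).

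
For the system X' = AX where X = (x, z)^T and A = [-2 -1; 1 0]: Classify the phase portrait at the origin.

A = [[-2,-1],[1,0]]; det(A-λI) = λ^2 + 2λ + 1.
repeated λ = -1 with a single eigenvector.

stable improper node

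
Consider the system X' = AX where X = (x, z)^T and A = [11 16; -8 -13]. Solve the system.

x(t) = -C_1e^(-5t) - 2C_2e^(3t), z(t) = C_1e^(-5t) + C_2e^(3t)

Coefficient matrix A = [[11, 16], [-8, -13]].
Characteristic polynomial det(A - λI) = λ^2 + 2λ - 15 = 0.
Eigenvalues λ = -5, 3.
For λ=-5: (A-λI) row 1 is [16, 16], so an eigenvector is (-1, 1).
For λ=3: (A-λI) row 1 is [8, 16], so an eigenvector is (-2, 1).
General solution: C_1e^(-5t)(-1,1) + C_2e^(3t)(-2,1).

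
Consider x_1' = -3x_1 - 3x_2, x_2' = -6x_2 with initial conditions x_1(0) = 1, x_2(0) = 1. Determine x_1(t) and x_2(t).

Coefficient matrix A = [[-3, -3], [0, -6]].
Characteristic polynomial det(A - λI) = λ^2 + 9λ + 18 = 0.
Eigenvalues λ = -3, -6.
For λ=-3: (A-λI) row 1 is [0, -3], so an eigenvector is (1, 0).
For λ=-6: (A-λI) row 1 is [3, -3], so an eigenvector is (-1, -1).
General solution: c_1e^(-3t)(1,0) + c_2e^(-6t)(-1,-1).
Applying x_1(0)=1, x_2(0)=1 gives c_1=0, c_2=-1.

x_1(t) = e^(-6t), x_2(t) = e^(-6t)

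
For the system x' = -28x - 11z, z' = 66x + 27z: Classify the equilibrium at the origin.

saddle

A = [[-28,-11],[66,27]]; det(A-λI) = λ^2 + λ - 30.
λ = -6, 5: opposite signs.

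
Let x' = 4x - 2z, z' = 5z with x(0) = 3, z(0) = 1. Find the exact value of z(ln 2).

32

A = [[4,-2],[0,5]]; eigenvalues λ = 5, 4.
Eigenvectors: (-2,1) for λ=5, (-1,0) for λ=4.
From the initial condition, c_1 = 1, c_2 = -5.
z(ln 2) = (1)(2^5)(1) + (-5)(2^4)(0) = 32.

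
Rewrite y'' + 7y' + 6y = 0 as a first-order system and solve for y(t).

y(t) = K_1e^(-6t) + K_2e^(-t)

Let x_1 = y, x_2 = y'. Then x_1' = x_2 and x_2' = -6x_1 - 7x_2.
A = [[0,1],[-6,-7]]; det(A-λI) = λ^2 + 7λ + 6.
Eigenvalues λ = -6, -1 with eigenvectors (1,-6), (1,-1).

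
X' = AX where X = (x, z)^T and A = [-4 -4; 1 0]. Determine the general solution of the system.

Coefficient matrix A = [[-4, -4], [1, 0]].
Characteristic polynomial det(A - λI) = λ^2 + 4λ + 4 = 0.
Single eigenvalue λ = -2 with algebraic multiplicity 2.
Eigenvector v = (-2,1); generalized eigenvector w with (A-λI)w=v is (-3,2).
General solution: e^(-2t)[c_1·v + c_2·(t·v + w)].

x(t) = -2c_1e^(-2t) - 2c_2te^(-2t) - 3c_2e^(-2t), z(t) = c_1e^(-2t) + c_2te^(-2t) + 2c_2e^(-2t)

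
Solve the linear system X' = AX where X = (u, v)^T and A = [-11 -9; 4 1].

Coefficient matrix A = [[-11, -9], [4, 1]].
Characteristic polynomial det(A - λI) = λ^2 + 10λ + 25 = 0.
Single eigenvalue λ = -5 with algebraic multiplicity 2.
Eigenvector v = (3,-2); generalized eigenvector w with (A-λI)w=v is (-2,1).
General solution: e^(-5t)[c_1·v + c_2·(t·v + w)].

u(t) = 3c_1e^(-5t) + 3c_2te^(-5t) - 2c_2e^(-5t), v(t) = -2c_1e^(-5t) - 2c_2te^(-5t) + c_2e^(-5t)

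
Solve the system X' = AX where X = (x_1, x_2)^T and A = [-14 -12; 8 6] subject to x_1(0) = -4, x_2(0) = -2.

Coefficient matrix A = [[-14, -12], [8, 6]].
Characteristic polynomial det(A - λI) = λ^2 + 8λ + 12 = 0.
Eigenvalues λ = -2, -6.
For λ=-2: (A-λI) row 1 is [-12, -12], so an eigenvector is (-1, 1).
For λ=-6: (A-λI) row 1 is [-8, -12], so an eigenvector is (3, -2).
General solution: c_1e^(-2t)(-1,1) + c_2e^(-6t)(3,-2).
Applying x_1(0)=-4, x_2(0)=-2 gives c_1=-14, c_2=-6.

x_1(t) = 14e^(-2t) - 18e^(-6t), x_2(t) = -14e^(-2t) + 12e^(-6t)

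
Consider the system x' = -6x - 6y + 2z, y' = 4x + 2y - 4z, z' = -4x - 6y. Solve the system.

x(t) = c_1e^(-4t) - c_2e^(2t) + 2c_3e^(-2t), y(t) = c_2e^(2t) - c_3e^(-2t), z(t) = c_1e^(-4t) - c_2e^(2t) + c_3e^(-2t)

Coefficient matrix A = [[-6, -6, 2], [4, 2, -4], [-4, -6, 0]].
det(A - λI) = 0 gives eigenvalues λ = -4, 2, -2.
For λ=-4: eigenvector (1,0,1).
For λ=2: eigenvector (-1,1,-1).
For λ=-2: eigenvector (2,-1,1).
General solution: c_1e^(-4t)(1,0,1) + c_2e^(2t)(-1,1,-1) + c_3e^(-2t)(2,-1,1).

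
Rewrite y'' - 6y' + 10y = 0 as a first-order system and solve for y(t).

Let x_1 = y, x_2 = y'. Then x_1' = x_2 and x_2' = -10x_1 + 6x_2.
A = [[0,1],[-10,6]]; det(A-λI) = λ^2 - 6λ + 10.
Eigenvalues λ = 3 ± i.

y(t) = C_1e^(3t)cos(t) + C_2e^(3t)sin(t)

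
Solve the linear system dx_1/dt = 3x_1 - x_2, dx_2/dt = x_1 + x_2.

Coefficient matrix A = [[3, -1], [1, 1]].
Characteristic polynomial det(A - λI) = λ^2 - 4λ + 4 = 0.
Single eigenvalue λ = 2 with algebraic multiplicity 2.
Eigenvector v = (1,1); generalized eigenvector w with (A-λI)w=v is (0,-1).
General solution: e^(2t)[K_1·v + K_2·(t·v + w)].

x_1(t) = K_1e^(2t) + K_2te^(2t), x_2(t) = K_1e^(2t) + K_2te^(2t) - K_2e^(2t)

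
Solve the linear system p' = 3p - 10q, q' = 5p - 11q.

Coefficient matrix A = [[3, -10], [5, -11]].
Characteristic polynomial det(A - λI) = λ^2 + 8λ + 17 = 0.
Eigenvalues λ = -4 ± i (complex conjugate pair).
For λ=-4+i: an eigenvector is (1,1) - i(-3,-2) = (1 + 3i, 1 + 2i).
A real fundamental pair from Re and Im of e^((-4+i)t)v: X_1 = e^(-4t)(cos(t)·(1,1) + sin(t)·(-3,-2)), X_2 = e^(-4t)(sin(t)·(1,1) - cos(t)·(-3,-2)).
General solution: C_1X_1 + C_2X_2.

p(t) = -3C_1e^(-4t)sin(t) + C_1e^(-4t)cos(t) + C_2e^(-4t)sin(t) + 3C_2e^(-4t)cos(t), q(t) = -2C_1e^(-4t)sin(t) + C_1e^(-4t)cos(t) + C_2e^(-4t)sin(t) + 2C_2e^(-4t)cos(t)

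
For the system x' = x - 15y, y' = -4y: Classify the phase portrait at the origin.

saddle

A = [[1,-15],[0,-4]]; det(A-λI) = λ^2 + 3λ - 4.
λ = 1, -4: opposite signs.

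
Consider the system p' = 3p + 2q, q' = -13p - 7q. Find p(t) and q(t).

Coefficient matrix A = [[3, 2], [-13, -7]].
Characteristic polynomial det(A - λI) = λ^2 + 4λ + 5 = 0.
Eigenvalues λ = -2 ± i (complex conjugate pair).
For λ=-2+i: an eigenvector is (1,-3) - i(-1,2) = (1 + i, -3 - 2i).
A real fundamental pair from Re and Im of e^((-2+i)t)v: X_1 = e^(-2t)(cos(t)·(1,-3) + sin(t)·(-1,2)), X_2 = e^(-2t)(sin(t)·(1,-3) - cos(t)·(-1,2)).
General solution: K_1X_1 + K_2X_2.

p(t) = -K_1e^(-2t)sin(t) + K_1e^(-2t)cos(t) + K_2e^(-2t)sin(t) + K_2e^(-2t)cos(t), q(t) = 2K_1e^(-2t)sin(t) - 3K_1e^(-2t)cos(t) - 3K_2e^(-2t)sin(t) - 2K_2e^(-2t)cos(t)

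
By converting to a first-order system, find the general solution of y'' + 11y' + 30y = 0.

Let x_1 = y, x_2 = y'. Then x_1' = x_2 and x_2' = -30x_1 - 11x_2.
A = [[0,1],[-30,-11]]; det(A-λI) = λ^2 + 11λ + 30.
Eigenvalues λ = -6, -5 with eigenvectors (1,-6), (1,-5).

y(t) = C_1e^(-6t) + C_2e^(-5t)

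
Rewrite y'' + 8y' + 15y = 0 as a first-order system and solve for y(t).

Let x_1 = y, x_2 = y'. Then x_1' = x_2 and x_2' = -15x_1 - 8x_2.
A = [[0,1],[-15,-8]]; det(A-λI) = λ^2 + 8λ + 15.
Eigenvalues λ = -5, -3 with eigenvectors (1,-5), (1,-3).

y(t) = K_1e^(-5t) + K_2e^(-3t)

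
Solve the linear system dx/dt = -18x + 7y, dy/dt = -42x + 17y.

Coefficient matrix A = [[-18, 7], [-42, 17]].
Characteristic polynomial det(A - λI) = λ^2 + λ - 12 = 0.
Eigenvalues λ = -4, 3.
For λ=-4: (A-λI) row 1 is [-14, 7], so an eigenvector is (1, 2).
For λ=3: (A-λI) row 1 is [-21, 7], so an eigenvector is (-1, -3).
General solution: K_1e^(-4t)(1,2) + K_2e^(3t)(-1,-3).

x(t) = K_1e^(-4t) - K_2e^(3t), y(t) = 2K_1e^(-4t) - 3K_2e^(3t)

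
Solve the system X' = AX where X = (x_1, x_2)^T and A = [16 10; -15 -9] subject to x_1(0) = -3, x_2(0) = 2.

Coefficient matrix A = [[16, 10], [-15, -9]].
Characteristic polynomial det(A - λI) = λ^2 - 7λ + 6 = 0.
Eigenvalues λ = 6, 1.
For λ=6: (A-λI) row 1 is [10, 10], so an eigenvector is (1, -1).
For λ=1: (A-λI) row 1 is [15, 10], so an eigenvector is (-2, 3).
General solution: K_1e^(6t)(1,-1) + K_2e^(t)(-2,3).
Applying x_1(0)=-3, x_2(0)=2 gives K_1=-5, K_2=-1.

x_1(t) = -5e^(6t) + 2e^(t), x_2(t) = 5e^(6t) - 3e^(t)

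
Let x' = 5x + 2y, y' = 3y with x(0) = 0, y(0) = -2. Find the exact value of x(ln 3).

A = [[5,2],[0,3]]; eigenvalues λ = 3, 5.
Eigenvectors: (-1,1) for λ=3, (1,0) for λ=5.
From the initial condition, c_1 = -2, c_2 = -2.
x(ln 3) = (-2)(3^3)(-1) + (-2)(3^5)(1) = -432.

-432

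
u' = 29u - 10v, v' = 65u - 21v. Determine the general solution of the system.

Coefficient matrix A = [[29, -10], [65, -21]].
Characteristic polynomial det(A - λI) = λ^2 - 8λ + 41 = 0.
Eigenvalues λ = 4 ± 5i (complex conjugate pair).
For λ=4+5i: an eigenvector is (1,2) - i(1,3) = (1 - i, 2 - 3i).
A real fundamental pair from Re and Im of e^((4+5i)t)v: X_1 = e^(4t)(cos(5t)·(1,2) + sin(5t)·(1,3)), X_2 = e^(4t)(sin(5t)·(1,2) - cos(5t)·(1,3)).
General solution: C_1X_1 + C_2X_2.

u(t) = C_1e^(4t)sin(5t) + C_1e^(4t)cos(5t) + C_2e^(4t)sin(5t) - C_2e^(4t)cos(5t), v(t) = 3C_1e^(4t)sin(5t) + 2C_1e^(4t)cos(5t) + 2C_2e^(4t)sin(5t) - 3C_2e^(4t)cos(5t)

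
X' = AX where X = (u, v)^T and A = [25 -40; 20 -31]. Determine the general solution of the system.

Coefficient matrix A = [[25, -40], [20, -31]].
Characteristic polynomial det(A - λI) = λ^2 + 6λ + 25 = 0.
Eigenvalues λ = -3 ± 4i (complex conjugate pair).
For λ=-3+4i: an eigenvector is (3,2) - i(1,1) = (3 - i, 2 - i).
A real fundamental pair from Re and Im of e^((-3+4i)t)v: X_1 = e^(-3t)(cos(4t)·(3,2) + sin(4t)·(1,1)), X_2 = e^(-3t)(sin(4t)·(3,2) - cos(4t)·(1,1)).
General solution: K_1X_1 + K_2X_2.

u(t) = K_1e^(-3t)sin(4t) + 3K_1e^(-3t)cos(4t) + 3K_2e^(-3t)sin(4t) - K_2e^(-3t)cos(4t), v(t) = K_1e^(-3t)sin(4t) + 2K_1e^(-3t)cos(4t) + 2K_2e^(-3t)sin(4t) - K_2e^(-3t)cos(4t)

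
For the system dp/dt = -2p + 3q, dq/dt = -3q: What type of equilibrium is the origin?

stable node

A = [[-2,3],[0,-3]]; det(A-λI) = λ^2 + 5λ + 6.
λ = -2, -3: both negative.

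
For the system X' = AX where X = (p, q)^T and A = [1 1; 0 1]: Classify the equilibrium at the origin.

unstable improper node

A = [[1,1],[0,1]]; det(A-λI) = λ^2 - 2λ + 1.
repeated λ = 1 with a single eigenvector.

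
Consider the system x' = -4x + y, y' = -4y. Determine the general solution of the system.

Coefficient matrix A = [[-4, 1], [0, -4]].
Characteristic polynomial det(A - λI) = λ^2 + 8λ + 16 = 0.
Single eigenvalue λ = -4 with algebraic multiplicity 2.
Eigenvector v = (-1,0); generalized eigenvector w with (A-λI)w=v is (2,-1).
General solution: e^(-4t)[c_1·v + c_2·(t·v + w)].

x(t) = -c_1e^(-4t) - c_2te^(-4t) + 2c_2e^(-4t), y(t) = -c_2e^(-4t)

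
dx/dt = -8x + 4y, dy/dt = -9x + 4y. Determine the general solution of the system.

x(t) = -2K_1e^(-2t) - 2K_2te^(-2t) + K_2e^(-2t), y(t) = -3K_1e^(-2t) - 3K_2te^(-2t) + K_2e^(-2t)

Coefficient matrix A = [[-8, 4], [-9, 4]].
Characteristic polynomial det(A - λI) = λ^2 + 4λ + 4 = 0.
Single eigenvalue λ = -2 with algebraic multiplicity 2.
Eigenvector v = (-2,-3); generalized eigenvector w with (A-λI)w=v is (1,1).
General solution: e^(-2t)[K_1·v + K_2·(t·v + w)].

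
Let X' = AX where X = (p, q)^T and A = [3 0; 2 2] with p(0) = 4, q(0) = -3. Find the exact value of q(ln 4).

A = [[3,0],[2,2]]; eigenvalues λ = 3, 2.
Eigenvectors: (-1,-2) for λ=3, (0,1) for λ=2.
From the initial condition, c_1 = -4, c_2 = -11.
q(ln 4) = (-4)(4^3)(-2) + (-11)(4^2)(1) = 336.

336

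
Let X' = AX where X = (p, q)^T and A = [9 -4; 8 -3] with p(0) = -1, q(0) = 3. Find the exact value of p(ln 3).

A = [[9,-4],[8,-3]]; eigenvalues λ = 1, 5.
Eigenvectors: (-1,-2) for λ=1, (-1,-1) for λ=5.
From the initial condition, c_1 = -4, c_2 = 5.
p(ln 3) = (-4)(3^1)(-1) + (5)(3^5)(-1) = -1203.

-1203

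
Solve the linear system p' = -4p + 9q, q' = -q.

p(t) = K_1e^(-4t) + 3K_2e^(-t), q(t) = K_2e^(-t)

Coefficient matrix A = [[-4, 9], [0, -1]].
Characteristic polynomial det(A - λI) = λ^2 + 5λ + 4 = 0.
Eigenvalues λ = -4, -1.
For λ=-4: (A-λI) row 1 is [0, 9], so an eigenvector is (1, 0).
For λ=-1: (A-λI) row 1 is [-3, 9], so an eigenvector is (3, 1).
General solution: K_1e^(-4t)(1,0) + K_2e^(-t)(3,1).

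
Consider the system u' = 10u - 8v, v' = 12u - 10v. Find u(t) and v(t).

u(t) = -K_1e^(2t) - 2K_2e^(-2t), v(t) = -K_1e^(2t) - 3K_2e^(-2t)

Coefficient matrix A = [[10, -8], [12, -10]].
Characteristic polynomial det(A - λI) = λ^2 - 4 = 0.
Eigenvalues λ = 2, -2.
For λ=2: (A-λI) row 1 is [8, -8], so an eigenvector is (-1, -1).
For λ=-2: (A-λI) row 1 is [12, -8], so an eigenvector is (-2, -3).
General solution: K_1e^(2t)(-1,-1) + K_2e^(-2t)(-2,-3).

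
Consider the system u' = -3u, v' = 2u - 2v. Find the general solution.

Coefficient matrix A = [[-3, 0], [2, -2]].
Characteristic polynomial det(A - λI) = λ^2 + 5λ + 6 = 0.
Eigenvalues λ = -2, -3.
For λ=-2: (A-λI) row 1 is [-1, 0], so an eigenvector is (0, 1).
For λ=-3: (A-λI) row 2 is [2, 1], so an eigenvector is (-1, 2).
General solution: C_1e^(-2t)(0,1) + C_2e^(-3t)(-1,2).

u(t) = -C_2e^(-3t), v(t) = C_1e^(-2t) + 2C_2e^(-3t)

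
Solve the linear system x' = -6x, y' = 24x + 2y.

x(t) = C_2e^(-6t), y(t) = -C_1e^(2t) - 3C_2e^(-6t)

Coefficient matrix A = [[-6, 0], [24, 2]].
Characteristic polynomial det(A - λI) = λ^2 + 4λ - 12 = 0.
Eigenvalues λ = 2, -6.
For λ=2: (A-λI) row 1 is [-8, 0], so an eigenvector is (0, -1).
For λ=-6: (A-λI) row 2 is [24, 8], so an eigenvector is (1, -3).
General solution: C_1e^(2t)(0,-1) + C_2e^(-6t)(1,-3).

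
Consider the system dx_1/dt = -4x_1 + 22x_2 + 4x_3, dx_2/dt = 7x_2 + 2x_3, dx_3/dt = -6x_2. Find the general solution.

Coefficient matrix A = [[-4, 22, 4], [0, 7, 2], [0, -6, 0]].
det(A - λI) = 0 gives eigenvalues λ = -4, 3, 4.
For λ=-4: eigenvector (1,0,0).
For λ=3: eigenvector (2,1,-2).
For λ=4: eigenvector (4,2,-3).
General solution: C_1e^(-4t)(1,0,0) + C_2e^(3t)(2,1,-2) + C_3e^(4t)(4,2,-3).

x_1(t) = C_1e^(-4t) + 2C_2e^(3t) + 4C_3e^(4t), x_2(t) = C_2e^(3t) + 2C_3e^(4t), x_3(t) = -2C_2e^(3t) - 3C_3e^(4t)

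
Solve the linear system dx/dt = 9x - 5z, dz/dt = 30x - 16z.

Coefficient matrix A = [[9, -5], [30, -16]].
Characteristic polynomial det(A - λI) = λ^2 + 7λ + 6 = 0.
Eigenvalues λ = -1, -6.
For λ=-1: (A-λI) row 1 is [10, -5], so an eigenvector is (1, 2).
For λ=-6: (A-λI) row 1 is [15, -5], so an eigenvector is (1, 3).
General solution: C_1e^(-t)(1,2) + C_2e^(-6t)(1,3).

x(t) = C_1e^(-t) + C_2e^(-6t), z(t) = 2C_1e^(-t) + 3C_2e^(-6t)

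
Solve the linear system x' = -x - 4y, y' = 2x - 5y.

x(t) = -c_1e^(-3t)sin(2t) + c_1e^(-3t)cos(2t) + c_2e^(-3t)sin(2t) + c_2e^(-3t)cos(2t), y(t) = c_1e^(-3t)cos(2t) + c_2e^(-3t)sin(2t)

Coefficient matrix A = [[-1, -4], [2, -5]].
Characteristic polynomial det(A - λI) = λ^2 + 6λ + 13 = 0.
Eigenvalues λ = -3 ± 2i (complex conjugate pair).
For λ=-3+2i: an eigenvector is (1,1) - i(-1,0) = (1 + i, 1).
A real fundamental pair from Re and Im of e^((-3+2i)t)v: X_1 = e^(-3t)(cos(2t)·(1,1) + sin(2t)·(-1,0)), X_2 = e^(-3t)(sin(2t)·(1,1) - cos(2t)·(-1,0)).
General solution: c_1X_1 + c_2X_2.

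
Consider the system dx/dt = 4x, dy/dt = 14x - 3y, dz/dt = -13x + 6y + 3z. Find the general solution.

x(t) = c_1e^(4t), y(t) = 2c_1e^(4t) + c_2e^(-3t), z(t) = -c_1e^(4t) - c_2e^(-3t) + c_3e^(3t)

Coefficient matrix A = [[4, 0, 0], [14, -3, 0], [-13, 6, 3]].
det(A - λI) = 0 gives eigenvalues λ = 4, -3, 3.
For λ=4: eigenvector (1,2,-1).
For λ=-3: eigenvector (0,1,-1).
For λ=3: eigenvector (0,0,1).
General solution: c_1e^(4t)(1,2,-1) + c_2e^(-3t)(0,1,-1) + c_3e^(3t)(0,0,1).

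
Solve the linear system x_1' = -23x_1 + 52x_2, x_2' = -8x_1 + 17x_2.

x_1(t) = 2c_1e^(-3t)sin(4t) - 3c_1e^(-3t)cos(4t) - 3c_2e^(-3t)sin(4t) - 2c_2e^(-3t)cos(4t), x_2(t) = c_1e^(-3t)sin(4t) - c_1e^(-3t)cos(4t) - c_2e^(-3t)sin(4t) - c_2e^(-3t)cos(4t)

Coefficient matrix A = [[-23, 52], [-8, 17]].
Characteristic polynomial det(A - λI) = λ^2 + 6λ + 25 = 0.
Eigenvalues λ = -3 ± 4i (complex conjugate pair).
For λ=-3+4i: an eigenvector is (-3,-1) - i(2,1) = (-3 - 2i, -1 - i).
A real fundamental pair from Re and Im of e^((-3+4i)t)v: X_1 = e^(-3t)(cos(4t)·(-3,-1) + sin(4t)·(2,1)), X_2 = e^(-3t)(sin(4t)·(-3,-1) - cos(4t)·(2,1)).
General solution: c_1X_1 + c_2X_2.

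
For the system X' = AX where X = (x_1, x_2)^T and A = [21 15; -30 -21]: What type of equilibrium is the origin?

center

A = [[21,15],[-30,-21]]; det(A-λI) = λ^2 + 9.
λ = 0 ± 3i: zero real part.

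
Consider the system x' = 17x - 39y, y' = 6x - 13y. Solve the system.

Coefficient matrix A = [[17, -39], [6, -13]].
Characteristic polynomial det(A - λI) = λ^2 - 4λ + 13 = 0.
Eigenvalues λ = 2 ± 3i (complex conjugate pair).
For λ=2+3i: an eigenvector is (-2,-1) - i(3,1) = (-2 - 3i, -1 - i).
A real fundamental pair from Re and Im of e^((2+3i)t)v: X_1 = e^(2t)(cos(3t)·(-2,-1) + sin(3t)·(3,1)), X_2 = e^(2t)(sin(3t)·(-2,-1) - cos(3t)·(3,1)).
General solution: C_1X_1 + C_2X_2.

x(t) = 3C_1e^(2t)sin(3t) - 2C_1e^(2t)cos(3t) - 2C_2e^(2t)sin(3t) - 3C_2e^(2t)cos(3t), y(t) = C_1e^(2t)sin(3t) - C_1e^(2t)cos(3t) - C_2e^(2t)sin(3t) - C_2e^(2t)cos(3t)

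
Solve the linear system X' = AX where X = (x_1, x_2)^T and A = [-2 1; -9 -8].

Coefficient matrix A = [[-2, 1], [-9, -8]].
Characteristic polynomial det(A - λI) = λ^2 + 10λ + 25 = 0.
Single eigenvalue λ = -5 with algebraic multiplicity 2.
Eigenvector v = (1,-3); generalized eigenvector w with (A-λI)w=v is (1,-2).
General solution: e^(-5t)[c_1·v + c_2·(t·v + w)].

x_1(t) = c_1e^(-5t) + c_2te^(-5t) + c_2e^(-5t), x_2(t) = -3c_1e^(-5t) - 3c_2te^(-5t) - 2c_2e^(-5t)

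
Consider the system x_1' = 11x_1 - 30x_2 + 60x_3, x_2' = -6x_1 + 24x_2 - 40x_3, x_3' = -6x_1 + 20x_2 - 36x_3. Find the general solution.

x_1(t) = -2K_1e^(-4t) + 5K_2e^(-t), x_2(t) = K_1e^(-4t) - 2K_2e^(-t) - 2K_3e^(4t), x_3(t) = K_1e^(-4t) - 2K_2e^(-t) - K_3e^(4t)

Coefficient matrix A = [[11, -30, 60], [-6, 24, -40], [-6, 20, -36]].
det(A - λI) = 0 gives eigenvalues λ = -4, -1, 4.
For λ=-4: eigenvector (-2,1,1).
For λ=-1: eigenvector (5,-2,-2).
For λ=4: eigenvector (0,-2,-1).
General solution: K_1e^(-4t)(-2,1,1) + K_2e^(-t)(5,-2,-2) + K_3e^(4t)(0,-2,-1).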